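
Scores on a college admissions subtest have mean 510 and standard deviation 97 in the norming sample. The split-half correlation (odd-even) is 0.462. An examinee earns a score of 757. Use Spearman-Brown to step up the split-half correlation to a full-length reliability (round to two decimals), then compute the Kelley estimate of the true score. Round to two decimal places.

Spearman-Brown: ρ = 2r/(1 + r) = 2(0.462)/(1 + 0.462) = 0.9240/1.462 = 0.6320 → 0.63
T̂ = 0.63(757) + 0.37(510) = 476.91 + 188.70 = 665.610 → 665.61

665.61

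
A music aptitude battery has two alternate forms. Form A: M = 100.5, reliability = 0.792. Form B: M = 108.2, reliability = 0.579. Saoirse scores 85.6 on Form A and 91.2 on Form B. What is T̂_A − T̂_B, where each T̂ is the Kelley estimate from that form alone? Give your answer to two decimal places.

-9.66

T̂_A = 0.792(85.6) + 0.208(100.5) = 88.6992
T̂_B = 0.579(91.2) + 0.421(108.2) = 98.3570
T̂_A − T̂_B = -9.6578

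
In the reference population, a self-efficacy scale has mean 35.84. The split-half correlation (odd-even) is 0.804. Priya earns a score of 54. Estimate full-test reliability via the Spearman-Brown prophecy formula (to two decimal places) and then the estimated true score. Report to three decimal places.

Spearman-Brown: ρ = 2r/(1 + r) = 2(0.804)/(1 + 0.804) = 1.6080/1.804 = 0.8914 → 0.89
T̂ = 0.89(54) + 0.11(35.84) = 48.06 + 3.9424 = 52.0024 → 52.002

52.002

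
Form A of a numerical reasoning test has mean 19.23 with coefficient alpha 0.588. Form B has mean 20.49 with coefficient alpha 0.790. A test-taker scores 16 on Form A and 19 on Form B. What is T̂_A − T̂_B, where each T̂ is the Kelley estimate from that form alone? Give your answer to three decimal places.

T̂_A = 0.588(16) + 0.412(19.23) = 17.33076
T̂_B = 0.790(19) + 0.210(20.49) = 19.31290
T̂_A − T̂_B = -1.98214

-1.982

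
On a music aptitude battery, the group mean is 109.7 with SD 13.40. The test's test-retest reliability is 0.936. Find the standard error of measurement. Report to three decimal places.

SEM = SD · √(1 − ρ) = 13.40 × √0.064 = 13.40 × 0.2530 = 3.3900

3.390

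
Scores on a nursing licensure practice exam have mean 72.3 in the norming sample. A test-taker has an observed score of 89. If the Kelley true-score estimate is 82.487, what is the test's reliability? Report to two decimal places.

0.61

T̂ = ρX + (1 − ρ)μ  ⇒  T̂ − μ = ρ(X − μ)
ρ = (T̂ − μ)/(X − μ) = (82.487 − 72.3) / (89 − 72.3) = 10.187 / 16.7 = 0.6100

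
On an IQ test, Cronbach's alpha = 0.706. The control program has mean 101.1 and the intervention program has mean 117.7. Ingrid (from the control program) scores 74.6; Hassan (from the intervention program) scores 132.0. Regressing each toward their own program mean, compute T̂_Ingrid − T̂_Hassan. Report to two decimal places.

T̂_Ingrid = 0.706(74.6) + 0.294(101.1) = 82.3910
T̂_Hassan = 0.706(132.0) + 0.294(117.7) = 127.7958
Difference = 82.3910 − 127.7958 = -45.4048

-45.40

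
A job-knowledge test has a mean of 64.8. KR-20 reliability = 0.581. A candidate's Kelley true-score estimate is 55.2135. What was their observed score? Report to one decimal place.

T̂ = ρX + (1 − ρ)μ  ⇒  X = (T̂ − (1 − ρ)μ) / ρ
X = (55.2135 − 0.419 × 64.8) / 0.581 = (55.2135 − 27.1512) / 0.581 = 28.0623 / 0.581 = 48.300

48.3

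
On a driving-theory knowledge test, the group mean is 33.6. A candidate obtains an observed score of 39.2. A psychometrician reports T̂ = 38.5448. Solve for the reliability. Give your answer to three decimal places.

T̂ = ρX + (1 − ρ)μ  ⇒  T̂ − μ = ρ(X − μ)
ρ = (T̂ − μ)/(X − μ) = (38.5448 − 33.6) / (39.2 − 33.6) = 4.9448 / 5.6 = 0.88300

0.883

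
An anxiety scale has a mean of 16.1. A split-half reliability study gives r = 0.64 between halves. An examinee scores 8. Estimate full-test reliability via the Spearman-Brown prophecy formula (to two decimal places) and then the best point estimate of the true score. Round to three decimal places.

Spearman-Brown: ρ = 2r/(1 + r) = 2(0.64)/(1 + 0.64) = 1.280/1.64 = 0.7805 → 0.78
T̂ = ρX + (1 − ρ)μ
  = 0.78 × 8 + 0.22 × 16.1
  = 6.24 + 3.542
  = 9.7820
  ≈ 9.782

9.782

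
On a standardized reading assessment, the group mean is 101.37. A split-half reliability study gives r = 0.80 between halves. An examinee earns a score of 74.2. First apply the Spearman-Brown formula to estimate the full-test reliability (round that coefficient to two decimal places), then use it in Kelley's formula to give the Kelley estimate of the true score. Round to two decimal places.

77.19

Spearman-Brown: ρ = 2r/(1 + r) = 2(0.80)/(1 + 0.80) = 1.600/1.80 = 0.8889 → 0.89
Regress the observed score toward the mean by the unreliability: T̂ = 0.89·74.2 + 0.11·101.37 = 66.038 + 11.1507 = 77.189.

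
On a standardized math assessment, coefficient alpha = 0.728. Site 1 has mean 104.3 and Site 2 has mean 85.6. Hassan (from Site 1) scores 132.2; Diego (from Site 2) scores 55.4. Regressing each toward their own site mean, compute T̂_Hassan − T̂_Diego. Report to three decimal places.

T̂_Hassan = 0.728(132.2) + 0.272(104.3) = 124.61120
T̂_Diego = 0.728(55.4) + 0.272(85.6) = 63.61440
Difference = 124.61120 − 63.61440 = 60.99680

60.997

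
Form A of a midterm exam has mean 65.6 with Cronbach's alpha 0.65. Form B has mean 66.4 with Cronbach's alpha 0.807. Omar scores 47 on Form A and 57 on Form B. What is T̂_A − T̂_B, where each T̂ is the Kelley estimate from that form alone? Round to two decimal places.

-5.30

T̂_A = 0.65(47) + 0.35(65.6) = 53.5100
T̂_B = 0.807(57) + 0.193(66.4) = 58.8142
T̂_A − T̂_B = -5.3042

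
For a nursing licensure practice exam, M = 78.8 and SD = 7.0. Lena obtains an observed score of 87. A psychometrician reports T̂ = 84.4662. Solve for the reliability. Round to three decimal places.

0.691

T̂ = ρX + (1 − ρ)μ  ⇒  T̂ − μ = ρ(X − μ)
ρ = (T̂ − μ)/(X − μ) = (84.4662 − 78.8) / (87 − 78.8) = 5.6662 / 8.2 = 0.69100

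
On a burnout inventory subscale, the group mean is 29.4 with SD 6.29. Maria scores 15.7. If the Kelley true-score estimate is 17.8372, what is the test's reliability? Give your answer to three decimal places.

T̂ = ρX + (1 − ρ)μ  ⇒  T̂ − μ = ρ(X − μ)
ρ = (T̂ − μ)/(X − μ) = (17.8372 − 29.4) / (15.7 − 29.4) = -11.5628 / -13.7 = 0.84400

0.844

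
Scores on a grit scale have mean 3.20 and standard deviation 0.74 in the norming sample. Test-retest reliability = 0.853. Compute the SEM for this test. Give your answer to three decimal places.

0.284

SEM = SD · √(1 − ρ) = 0.74 × √0.147 = 0.74 × 0.3834 = 0.2837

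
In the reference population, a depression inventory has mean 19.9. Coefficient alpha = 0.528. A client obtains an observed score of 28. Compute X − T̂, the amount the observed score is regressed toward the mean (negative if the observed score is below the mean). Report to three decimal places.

T̂ = 0.528(28) + 0.472(19.9) = 14.784 + 9.3928 = 24.17680 → 24.1768
X − T̂ = 28 − 24.1768 = 3.8232 → 3.823

3.823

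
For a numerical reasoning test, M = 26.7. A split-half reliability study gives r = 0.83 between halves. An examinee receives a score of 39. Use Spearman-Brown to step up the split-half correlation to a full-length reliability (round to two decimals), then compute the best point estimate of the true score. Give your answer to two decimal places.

Spearman-Brown: ρ = 2r/(1 + r) = 2(0.83)/(1 + 0.83) = 1.660/1.83 = 0.9071 → 0.91
T̂ = 0.91(39) + 0.09(26.7) = 35.49 + 2.403 = 37.893 → 37.89

37.89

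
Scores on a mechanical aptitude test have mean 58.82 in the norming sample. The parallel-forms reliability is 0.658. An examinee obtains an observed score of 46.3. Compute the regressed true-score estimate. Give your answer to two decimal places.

T̂ = 0.658(46.3) + 0.342(58.82) = 30.4654 + 20.11644 = 50.582 → 50.58

50.58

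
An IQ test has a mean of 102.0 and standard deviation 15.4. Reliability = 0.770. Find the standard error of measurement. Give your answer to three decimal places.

SEM = SD · √(1 − ρ) = 15.4 × √0.230 = 15.4 × 0.4796 = 7.3856

7.386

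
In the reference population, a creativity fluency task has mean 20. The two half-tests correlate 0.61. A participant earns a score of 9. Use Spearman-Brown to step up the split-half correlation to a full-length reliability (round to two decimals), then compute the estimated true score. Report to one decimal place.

11.6

Spearman-Brown: ρ = 2r/(1 + r) = 2(0.61)/(1 + 0.61) = 1.220/1.61 = 0.7578 → 0.76
T̂ = 0.76(9) + 0.24(20) = 6.84 + 4.80 = 11.64 → 11.6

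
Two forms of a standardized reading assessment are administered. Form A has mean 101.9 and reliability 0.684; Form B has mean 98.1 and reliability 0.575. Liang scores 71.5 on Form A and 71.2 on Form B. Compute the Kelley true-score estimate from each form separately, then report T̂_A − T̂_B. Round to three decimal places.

-1.526

T̂_A = 0.684(71.5) + 0.316(101.9) = 81.10640
T̂_B = 0.575(71.2) + 0.425(98.1) = 82.63250
T̂_A − T̂_B = -1.52610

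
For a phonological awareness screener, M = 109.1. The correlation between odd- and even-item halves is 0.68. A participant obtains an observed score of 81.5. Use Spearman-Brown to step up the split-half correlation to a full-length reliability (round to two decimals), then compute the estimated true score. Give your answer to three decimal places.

Spearman-Brown: ρ = 2r/(1 + r) = 2(0.68)/(1 + 0.68) = 1.360/1.68 = 0.8095 → 0.81
Regress the observed score toward the mean by the unreliability: T̂ = 0.81·81.5 + 0.19·109.1 = 66.015 + 20.729 = 86.7440.

86.744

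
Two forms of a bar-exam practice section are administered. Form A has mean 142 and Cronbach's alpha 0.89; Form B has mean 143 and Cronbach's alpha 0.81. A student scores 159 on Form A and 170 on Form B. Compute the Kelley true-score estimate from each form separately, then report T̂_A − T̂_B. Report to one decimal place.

-7.7

T̂_A = 0.89(159) + 0.11(142) = 157.130
T̂_B = 0.81(170) + 0.19(143) = 164.870
T̂_A − T̂_B = -7.740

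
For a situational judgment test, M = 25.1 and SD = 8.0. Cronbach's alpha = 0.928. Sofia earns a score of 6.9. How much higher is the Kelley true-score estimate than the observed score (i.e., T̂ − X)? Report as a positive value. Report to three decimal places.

Weight the observed score by reliability and the mean by (1 − reliability): T̂ = 0.928·6.9 + 0.072·25.1 = 6.4032 + 1.8072 = 8.21040.
T̂ − X = 8.2104 − 6.9 = 1.3104 → 1.310

1.310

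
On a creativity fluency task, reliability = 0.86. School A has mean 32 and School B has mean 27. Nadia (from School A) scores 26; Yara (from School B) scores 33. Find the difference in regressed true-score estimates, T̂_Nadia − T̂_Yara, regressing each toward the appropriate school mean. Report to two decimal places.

-5.32

T̂_Nadia = 0.86(26) + 0.14(32) = 26.8400
T̂_Yara = 0.86(33) + 0.14(27) = 32.1600
Difference = 26.8400 − 32.1600 = -5.3200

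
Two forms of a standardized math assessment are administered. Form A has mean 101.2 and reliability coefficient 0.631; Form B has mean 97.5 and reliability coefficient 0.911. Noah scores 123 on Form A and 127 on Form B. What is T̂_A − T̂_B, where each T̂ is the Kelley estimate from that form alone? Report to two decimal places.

-9.42

T̂_A = 0.631(123) + 0.369(101.2) = 114.9558
T̂_B = 0.911(127) + 0.089(97.5) = 124.3745
T̂_A − T̂_B = -9.4187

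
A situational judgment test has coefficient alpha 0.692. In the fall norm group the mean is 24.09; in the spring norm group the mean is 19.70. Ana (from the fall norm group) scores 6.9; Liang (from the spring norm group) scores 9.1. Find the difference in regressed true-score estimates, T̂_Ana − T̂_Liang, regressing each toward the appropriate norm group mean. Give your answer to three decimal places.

-0.170

T̂_Ana = 0.692(6.9) + 0.308(24.09) = 12.19452
T̂_Liang = 0.692(9.1) + 0.308(19.70) = 12.36480
Difference = 12.19452 − 12.36480 = -0.17028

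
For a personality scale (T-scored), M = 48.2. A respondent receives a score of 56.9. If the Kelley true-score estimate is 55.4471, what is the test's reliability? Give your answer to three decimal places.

T̂ = ρX + (1 − ρ)μ  ⇒  T̂ − μ = ρ(X − μ)
ρ = (T̂ − μ)/(X − μ) = (55.4471 − 48.2) / (56.9 − 48.2) = 7.2471 / 8.7 = 0.83300

0.833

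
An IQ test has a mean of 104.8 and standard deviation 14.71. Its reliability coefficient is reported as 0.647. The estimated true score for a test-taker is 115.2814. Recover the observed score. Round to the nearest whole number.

121

T̂ = ρX + (1 − ρ)μ  ⇒  X = (T̂ − (1 − ρ)μ) / ρ
X = (115.2814 − 0.353 × 104.8) / 0.647 = (115.2814 − 36.9944) / 0.647 = 78.2870 / 0.647 = 121.00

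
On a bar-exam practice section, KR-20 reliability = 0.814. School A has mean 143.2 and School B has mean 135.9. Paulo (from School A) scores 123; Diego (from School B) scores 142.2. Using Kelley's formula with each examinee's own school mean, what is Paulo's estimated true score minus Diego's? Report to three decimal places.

T̂_Paulo = 0.814(123) + 0.186(143.2) = 126.75720
T̂_Diego = 0.814(142.2) + 0.186(135.9) = 141.02820
Difference = 126.75720 − 141.02820 = -14.27100

-14.271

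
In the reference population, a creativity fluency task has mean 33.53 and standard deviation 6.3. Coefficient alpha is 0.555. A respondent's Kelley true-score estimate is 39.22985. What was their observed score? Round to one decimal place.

T̂ = ρX + (1 − ρ)μ  ⇒  X = (T̂ − (1 − ρ)μ) / ρ
X = (39.22985 − 0.445 × 33.53) / 0.555 = (39.22985 − 14.92085) / 0.555 = 24.30900 / 0.555 = 43.800

43.8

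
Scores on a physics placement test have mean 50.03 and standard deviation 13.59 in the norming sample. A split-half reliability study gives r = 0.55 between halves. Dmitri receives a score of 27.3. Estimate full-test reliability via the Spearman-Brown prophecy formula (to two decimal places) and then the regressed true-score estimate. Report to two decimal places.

Spearman-Brown: ρ = 2r/(1 + r) = 2(0.55)/(1 + 0.55) = 1.100/1.55 = 0.7097 → 0.71
Regress the observed score toward the mean by the unreliability: T̂ = 0.71·27.3 + 0.29·50.03 = 19.383 + 14.5087 = 33.892.

33.89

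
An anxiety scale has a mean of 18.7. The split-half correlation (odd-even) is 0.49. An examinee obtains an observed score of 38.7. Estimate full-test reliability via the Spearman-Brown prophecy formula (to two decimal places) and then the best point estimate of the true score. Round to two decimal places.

Spearman-Brown: ρ = 2r/(1 + r) = 2(0.49)/(1 + 0.49) = 0.980/1.49 = 0.6577 → 0.66
T̂ = 0.66(38.7) + 0.34(18.7) = 25.542 + 6.358 = 31.900 → 31.90

31.90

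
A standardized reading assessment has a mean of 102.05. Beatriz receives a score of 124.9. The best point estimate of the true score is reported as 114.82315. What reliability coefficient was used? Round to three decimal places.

0.559

T̂ = ρX + (1 − ρ)μ  ⇒  T̂ − μ = ρ(X − μ)
ρ = (T̂ − μ)/(X − μ) = (114.82315 − 102.05) / (124.9 − 102.05) = 12.77315 / 22.85 = 0.55900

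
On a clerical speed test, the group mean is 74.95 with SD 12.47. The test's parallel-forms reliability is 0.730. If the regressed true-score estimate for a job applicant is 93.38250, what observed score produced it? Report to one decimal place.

T̂ = ρX + (1 − ρ)μ  ⇒  X = (T̂ − (1 − ρ)μ) / ρ
X = (93.38250 − 0.270 × 74.95) / 0.730 = (93.38250 − 20.23650) / 0.730 = 73.14600 / 0.730 = 100.200

100.2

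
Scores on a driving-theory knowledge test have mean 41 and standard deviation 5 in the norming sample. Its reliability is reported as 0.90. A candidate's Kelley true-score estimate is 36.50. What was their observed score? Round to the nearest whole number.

T̂ = ρX + (1 − ρ)μ  ⇒  X = (T̂ − (1 − ρ)μ) / ρ
X = (36.50 − 0.10 × 41) / 0.90 = (36.50 − 4.10) / 0.90 = 32.40 / 0.90 = 36.00

36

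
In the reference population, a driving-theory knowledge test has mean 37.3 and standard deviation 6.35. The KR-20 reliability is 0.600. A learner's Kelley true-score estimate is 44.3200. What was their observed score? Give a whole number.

T̂ = ρX + (1 − ρ)μ  ⇒  X = (T̂ − (1 − ρ)μ) / ρ
X = (44.3200 − 0.400 × 37.3) / 0.600 = (44.3200 − 14.9200) / 0.600 = 29.4000 / 0.600 = 49.00

49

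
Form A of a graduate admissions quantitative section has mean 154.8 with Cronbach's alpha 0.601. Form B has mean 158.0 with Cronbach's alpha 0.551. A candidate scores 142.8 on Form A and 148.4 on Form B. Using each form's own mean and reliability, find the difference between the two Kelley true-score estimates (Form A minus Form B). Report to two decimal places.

T̂_A = 0.601(142.8) + 0.399(154.8) = 147.5880
T̂_B = 0.551(148.4) + 0.449(158.0) = 152.7104
T̂_A − T̂_B = -5.1224

-5.12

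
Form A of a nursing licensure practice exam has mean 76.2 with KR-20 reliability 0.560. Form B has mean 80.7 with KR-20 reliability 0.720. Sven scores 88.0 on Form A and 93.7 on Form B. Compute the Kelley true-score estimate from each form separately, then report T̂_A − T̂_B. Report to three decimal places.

-7.252

T̂_A = 0.560(88.0) + 0.440(76.2) = 82.80800
T̂_B = 0.720(93.7) + 0.280(80.7) = 90.06000
T̂_A − T̂_B = -7.25200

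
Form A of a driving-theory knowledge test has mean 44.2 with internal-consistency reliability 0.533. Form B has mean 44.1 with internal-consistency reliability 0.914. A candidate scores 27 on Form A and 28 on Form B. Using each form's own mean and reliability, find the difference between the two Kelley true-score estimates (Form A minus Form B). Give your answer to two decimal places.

T̂_A = 0.533(27) + 0.467(44.2) = 35.0324
T̂_B = 0.914(28) + 0.086(44.1) = 29.3846
T̂_A − T̂_B = 5.6478

5.65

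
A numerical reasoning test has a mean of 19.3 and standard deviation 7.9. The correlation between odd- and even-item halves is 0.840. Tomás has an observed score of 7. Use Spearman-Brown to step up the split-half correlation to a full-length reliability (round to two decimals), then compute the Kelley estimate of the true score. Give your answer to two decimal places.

8.11

Spearman-Brown: ρ = 2r/(1 + r) = 2(0.840)/(1 + 0.840) = 1.6800/1.840 = 0.9130 → 0.91
T̂ = 0.91(7) + 0.09(19.3) = 6.37 + 1.737 = 8.107 → 8.11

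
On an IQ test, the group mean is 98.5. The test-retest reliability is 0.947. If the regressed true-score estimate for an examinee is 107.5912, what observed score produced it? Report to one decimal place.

T̂ = ρX + (1 − ρ)μ  ⇒  X = (T̂ − (1 − ρ)μ) / ρ
X = (107.5912 − 0.053 × 98.5) / 0.947 = (107.5912 − 5.2205) / 0.947 = 102.3707 / 0.947 = 108.100

108.1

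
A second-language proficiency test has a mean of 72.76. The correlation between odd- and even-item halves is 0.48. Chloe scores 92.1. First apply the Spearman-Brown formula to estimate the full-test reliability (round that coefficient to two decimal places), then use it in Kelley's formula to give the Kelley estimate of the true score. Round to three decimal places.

Spearman-Brown: ρ = 2r/(1 + r) = 2(0.48)/(1 + 0.48) = 0.960/1.48 = 0.6486 → 0.65
T̂ = ρX + (1 − ρ)μ
  = 0.65 × 92.1 + 0.35 × 72.76
  = 59.865 + 25.4660
  = 85.3310
  ≈ 85.331

85.331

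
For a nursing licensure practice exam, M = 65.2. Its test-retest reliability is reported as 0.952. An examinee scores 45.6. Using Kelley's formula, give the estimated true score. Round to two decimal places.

Weight the observed score by reliability and the mean by (1 − reliability): T̂ = 0.952·45.6 + 0.048·65.2 = 43.4112 + 3.1296 = 46.541.

46.54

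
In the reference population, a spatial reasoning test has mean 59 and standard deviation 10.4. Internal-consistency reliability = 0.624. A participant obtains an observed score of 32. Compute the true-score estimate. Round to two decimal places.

Kelley's formula gives T̂ = 0.624·32 + 0.376·59 = 19.968 + 22.184 = 42.152.

42.15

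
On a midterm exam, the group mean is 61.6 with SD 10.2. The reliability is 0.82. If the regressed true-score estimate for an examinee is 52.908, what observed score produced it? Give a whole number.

T̂ = ρX + (1 − ρ)μ  ⇒  X = (T̂ − (1 − ρ)μ) / ρ
X = (52.908 − 0.18 × 61.6) / 0.82 = (52.908 − 11.088) / 0.82 = 41.820 / 0.82 = 51.00

51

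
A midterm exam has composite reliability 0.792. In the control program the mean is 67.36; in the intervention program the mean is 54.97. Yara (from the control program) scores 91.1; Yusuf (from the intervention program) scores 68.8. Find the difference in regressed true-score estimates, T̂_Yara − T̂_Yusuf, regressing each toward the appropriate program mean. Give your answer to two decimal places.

20.24

T̂_Yara = 0.792(91.1) + 0.208(67.36) = 86.1621
T̂_Yusuf = 0.792(68.8) + 0.208(54.97) = 65.9234
Difference = 86.1621 − 65.9234 = 20.2387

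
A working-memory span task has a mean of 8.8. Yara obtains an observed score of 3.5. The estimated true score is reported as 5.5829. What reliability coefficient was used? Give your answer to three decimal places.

0.607

T̂ = ρX + (1 − ρ)μ  ⇒  T̂ − μ = ρ(X − μ)
ρ = (T̂ − μ)/(X − μ) = (5.5829 − 8.8) / (3.5 − 8.8) = -3.2171 / -5.3 = 0.60700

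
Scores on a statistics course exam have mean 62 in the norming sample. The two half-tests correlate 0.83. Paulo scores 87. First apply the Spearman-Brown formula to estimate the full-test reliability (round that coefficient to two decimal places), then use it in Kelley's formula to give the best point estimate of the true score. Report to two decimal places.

84.75

Spearman-Brown: ρ = 2r/(1 + r) = 2(0.83)/(1 + 0.83) = 1.660/1.83 = 0.9071 → 0.91
Regress the observed score toward the mean by the unreliability: T̂ = 0.91·87 + 0.09·62 = 79.17 + 5.58 = 84.750.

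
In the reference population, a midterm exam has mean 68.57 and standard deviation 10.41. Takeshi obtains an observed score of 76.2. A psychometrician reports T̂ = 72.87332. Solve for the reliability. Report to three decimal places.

0.564

T̂ = ρX + (1 − ρ)μ  ⇒  T̂ − μ = ρ(X − μ)
ρ = (T̂ − μ)/(X − μ) = (72.87332 − 68.57) / (76.2 − 68.57) = 4.30332 / 7.63 = 0.56400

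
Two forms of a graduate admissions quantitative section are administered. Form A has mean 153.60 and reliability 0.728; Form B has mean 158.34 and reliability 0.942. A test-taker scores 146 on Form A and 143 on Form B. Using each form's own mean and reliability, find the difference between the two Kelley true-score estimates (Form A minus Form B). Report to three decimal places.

4.177

T̂_A = 0.728(146) + 0.272(153.60) = 148.06720
T̂_B = 0.942(143) + 0.058(158.34) = 143.88972
T̂_A − T̂_B = 4.17748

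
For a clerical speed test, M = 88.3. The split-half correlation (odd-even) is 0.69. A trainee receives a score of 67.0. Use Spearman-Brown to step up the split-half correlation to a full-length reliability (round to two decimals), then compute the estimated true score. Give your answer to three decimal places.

Spearman-Brown: ρ = 2r/(1 + r) = 2(0.69)/(1 + 0.69) = 1.380/1.69 = 0.8166 → 0.82
T̂ = ρX + (1 − ρ)μ
  = 0.82 × 67.0 + 0.18 × 88.3
  = 54.940 + 15.894
  = 70.8340
  ≈ 70.834

70.834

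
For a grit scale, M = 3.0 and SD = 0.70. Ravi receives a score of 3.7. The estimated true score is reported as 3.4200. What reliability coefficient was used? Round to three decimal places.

0.600

T̂ = ρX + (1 − ρ)μ  ⇒  T̂ − μ = ρ(X − μ)
ρ = (T̂ − μ)/(X − μ) = (3.4200 − 3.0) / (3.7 − 3.0) = 0.4200 / 0.7 = 0.60000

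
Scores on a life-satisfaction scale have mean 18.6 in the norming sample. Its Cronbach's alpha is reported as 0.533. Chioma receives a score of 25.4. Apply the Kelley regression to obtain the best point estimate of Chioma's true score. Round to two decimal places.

22.22

T̂ = 0.533(25.4) + 0.467(18.6) = 13.5382 + 8.6862 = 22.224 → 22.22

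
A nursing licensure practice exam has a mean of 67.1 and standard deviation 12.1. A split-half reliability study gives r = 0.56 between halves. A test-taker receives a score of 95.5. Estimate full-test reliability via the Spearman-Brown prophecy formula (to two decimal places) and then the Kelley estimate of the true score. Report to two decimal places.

Spearman-Brown: ρ = 2r/(1 + r) = 2(0.56)/(1 + 0.56) = 1.120/1.56 = 0.7179 → 0.72
T̂ = 0.72(95.5) + 0.28(67.1) = 68.760 + 18.788 = 87.548 → 87.55

87.55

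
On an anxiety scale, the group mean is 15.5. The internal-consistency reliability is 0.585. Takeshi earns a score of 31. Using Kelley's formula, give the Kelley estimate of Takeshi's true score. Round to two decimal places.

24.57

Kelley's formula gives T̂ = 0.585·31 + 0.415·15.5 = 18.135 + 6.4325 = 24.567.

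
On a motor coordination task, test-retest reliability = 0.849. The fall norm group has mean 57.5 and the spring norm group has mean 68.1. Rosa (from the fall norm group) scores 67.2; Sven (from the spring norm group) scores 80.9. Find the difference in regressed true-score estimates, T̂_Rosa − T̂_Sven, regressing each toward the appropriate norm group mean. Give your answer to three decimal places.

T̂_Rosa = 0.849(67.2) + 0.151(57.5) = 65.73530
T̂_Sven = 0.849(80.9) + 0.151(68.1) = 78.96720
Difference = 65.73530 − 78.96720 = -13.23190

-13.232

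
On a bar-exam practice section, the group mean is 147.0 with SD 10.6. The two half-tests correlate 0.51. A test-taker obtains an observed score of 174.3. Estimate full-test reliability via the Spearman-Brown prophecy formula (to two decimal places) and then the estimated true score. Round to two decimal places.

Spearman-Brown: ρ = 2r/(1 + r) = 2(0.51)/(1 + 0.51) = 1.020/1.51 = 0.6755 → 0.68
T̂ = 0.68(174.3) + 0.32(147.0) = 118.524 + 47.040 = 165.564 → 165.56

165.56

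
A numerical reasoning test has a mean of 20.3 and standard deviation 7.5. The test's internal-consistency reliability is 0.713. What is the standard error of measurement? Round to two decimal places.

SEM = SD · √(1 − ρ) = 7.5 × √0.287 = 7.5 × 0.5357 = 4.018

4.02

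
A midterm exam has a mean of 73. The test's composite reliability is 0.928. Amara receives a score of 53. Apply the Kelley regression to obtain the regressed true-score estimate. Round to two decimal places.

54.44

T̂ = 0.928(53) + 0.072(73) = 49.184 + 5.256 = 54.440 → 54.44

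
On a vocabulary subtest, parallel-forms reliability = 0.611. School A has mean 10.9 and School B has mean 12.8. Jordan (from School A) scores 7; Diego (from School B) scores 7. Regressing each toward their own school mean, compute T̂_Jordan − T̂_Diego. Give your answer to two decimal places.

T̂_Jordan = 0.611(7) + 0.389(10.9) = 8.5171
T̂_Diego = 0.611(7) + 0.389(12.8) = 9.2562
Difference = 8.5171 − 9.2562 = -0.7391

-0.74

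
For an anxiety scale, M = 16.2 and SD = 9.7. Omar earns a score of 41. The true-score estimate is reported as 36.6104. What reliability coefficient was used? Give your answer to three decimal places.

T̂ = ρX + (1 − ρ)μ  ⇒  T̂ − μ = ρ(X − μ)
ρ = (T̂ − μ)/(X − μ) = (36.6104 − 16.2) / (41 − 16.2) = 20.4104 / 24.8 = 0.82300

0.823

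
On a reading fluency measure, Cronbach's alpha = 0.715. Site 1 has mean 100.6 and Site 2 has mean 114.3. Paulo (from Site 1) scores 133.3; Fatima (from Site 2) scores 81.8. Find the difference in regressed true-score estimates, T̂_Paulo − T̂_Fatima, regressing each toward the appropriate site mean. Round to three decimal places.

T̂_Paulo = 0.715(133.3) + 0.285(100.6) = 123.98050
T̂_Fatima = 0.715(81.8) + 0.285(114.3) = 91.06250
Difference = 123.98050 − 91.06250 = 32.91800

32.918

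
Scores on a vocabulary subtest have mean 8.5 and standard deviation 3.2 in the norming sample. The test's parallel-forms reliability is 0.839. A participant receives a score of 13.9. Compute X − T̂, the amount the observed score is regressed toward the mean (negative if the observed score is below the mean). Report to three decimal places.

T̂ = ρX + (1 − ρ)μ
  = 0.839 × 13.9 + 0.161 × 8.5
  = 11.6621 + 1.3685
  = 13.03060
  ≈ 13.0306
X − T̂ = 13.9 − 13.0306 = 0.8694 → 0.869

0.869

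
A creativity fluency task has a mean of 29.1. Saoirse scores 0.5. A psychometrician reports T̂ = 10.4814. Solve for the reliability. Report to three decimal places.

T̂ = ρX + (1 − ρ)μ  ⇒  T̂ − μ = ρ(X − μ)
ρ = (T̂ − μ)/(X − μ) = (10.4814 − 29.1) / (0.5 − 29.1) = -18.6186 / -28.6 = 0.65100

0.651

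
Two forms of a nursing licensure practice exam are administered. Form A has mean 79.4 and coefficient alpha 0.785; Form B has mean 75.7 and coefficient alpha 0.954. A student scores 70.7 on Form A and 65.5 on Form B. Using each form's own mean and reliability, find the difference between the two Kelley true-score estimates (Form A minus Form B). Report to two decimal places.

6.60

T̂_A = 0.785(70.7) + 0.215(79.4) = 72.5705
T̂_B = 0.954(65.5) + 0.046(75.7) = 65.9692
T̂_A − T̂_B = 6.6013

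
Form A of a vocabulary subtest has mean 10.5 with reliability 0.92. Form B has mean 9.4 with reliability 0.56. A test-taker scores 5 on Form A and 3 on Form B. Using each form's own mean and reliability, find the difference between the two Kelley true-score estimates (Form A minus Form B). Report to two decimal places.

T̂_A = 0.92(5) + 0.08(10.5) = 5.4400
T̂_B = 0.56(3) + 0.44(9.4) = 5.8160
T̂_A − T̂_B = -0.3760

-0.38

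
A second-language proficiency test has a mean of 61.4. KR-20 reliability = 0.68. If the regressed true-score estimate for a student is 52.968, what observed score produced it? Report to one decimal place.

49.0

T̂ = ρX + (1 − ρ)μ  ⇒  X = (T̂ − (1 − ρ)μ) / ρ
X = (52.968 − 0.32 × 61.4) / 0.68 = (52.968 − 19.648) / 0.68 = 33.320 / 0.68 = 49.000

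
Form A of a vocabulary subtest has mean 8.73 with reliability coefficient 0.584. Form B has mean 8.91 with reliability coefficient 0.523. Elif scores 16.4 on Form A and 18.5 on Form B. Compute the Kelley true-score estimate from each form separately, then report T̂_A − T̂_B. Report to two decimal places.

-0.72

T̂_A = 0.584(16.4) + 0.416(8.73) = 13.2093
T̂_B = 0.523(18.5) + 0.477(8.91) = 13.9256
T̂_A − T̂_B = -0.7163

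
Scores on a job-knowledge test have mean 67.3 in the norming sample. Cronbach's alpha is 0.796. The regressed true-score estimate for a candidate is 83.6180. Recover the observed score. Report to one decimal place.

87.8

T̂ = ρX + (1 − ρ)μ  ⇒  X = (T̂ − (1 − ρ)μ) / ρ
X = (83.6180 − 0.204 × 67.3) / 0.796 = (83.6180 − 13.7292) / 0.796 = 69.8888 / 0.796 = 87.800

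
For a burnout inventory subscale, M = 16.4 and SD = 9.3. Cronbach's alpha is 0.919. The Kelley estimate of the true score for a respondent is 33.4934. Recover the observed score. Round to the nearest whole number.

T̂ = ρX + (1 − ρ)μ  ⇒  X = (T̂ − (1 − ρ)μ) / ρ
X = (33.4934 − 0.081 × 16.4) / 0.919 = (33.4934 − 1.3284) / 0.919 = 32.1650 / 0.919 = 35.00

35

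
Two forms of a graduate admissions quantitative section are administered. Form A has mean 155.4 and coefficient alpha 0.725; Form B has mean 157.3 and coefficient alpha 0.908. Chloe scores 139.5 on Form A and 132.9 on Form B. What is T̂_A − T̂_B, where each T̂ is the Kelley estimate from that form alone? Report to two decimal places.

T̂_A = 0.725(139.5) + 0.275(155.4) = 143.8725
T̂_B = 0.908(132.9) + 0.092(157.3) = 135.1448
T̂_A − T̂_B = 8.7277

8.73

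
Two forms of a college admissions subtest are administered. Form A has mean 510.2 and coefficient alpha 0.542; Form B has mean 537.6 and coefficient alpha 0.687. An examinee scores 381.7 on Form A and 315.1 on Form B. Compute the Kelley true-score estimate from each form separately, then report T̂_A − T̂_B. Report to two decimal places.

T̂_A = 0.542(381.7) + 0.458(510.2) = 440.5530
T̂_B = 0.687(315.1) + 0.313(537.6) = 384.7425
T̂_A − T̂_B = 55.8105

55.81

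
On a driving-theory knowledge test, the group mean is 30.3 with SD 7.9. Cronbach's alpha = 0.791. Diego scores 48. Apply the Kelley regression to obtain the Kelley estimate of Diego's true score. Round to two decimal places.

44.30

T̂ = ρX + (1 − ρ)μ
  = 0.791 × 48 + 0.209 × 30.3
  = 37.968 + 6.3327
  = 44.301
  ≈ 44.30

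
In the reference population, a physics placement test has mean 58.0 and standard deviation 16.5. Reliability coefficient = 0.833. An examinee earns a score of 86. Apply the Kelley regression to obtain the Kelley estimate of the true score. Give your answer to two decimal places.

Regress the observed score toward the mean by the unreliability: T̂ = 0.833·86 + 0.167·58.0 = 71.638 + 9.6860 = 81.324.

81.32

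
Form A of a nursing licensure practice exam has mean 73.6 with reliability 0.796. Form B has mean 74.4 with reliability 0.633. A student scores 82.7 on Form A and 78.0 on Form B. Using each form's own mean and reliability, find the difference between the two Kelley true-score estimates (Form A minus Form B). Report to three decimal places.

T̂_A = 0.796(82.7) + 0.204(73.6) = 80.84360
T̂_B = 0.633(78.0) + 0.367(74.4) = 76.67880
T̂_A − T̂_B = 4.16480

4.165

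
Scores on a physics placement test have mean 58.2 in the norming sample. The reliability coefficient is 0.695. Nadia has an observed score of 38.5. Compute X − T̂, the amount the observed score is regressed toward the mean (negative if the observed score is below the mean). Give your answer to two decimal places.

-6.01

T̂ = ρX + (1 − ρ)μ
  = 0.695 × 38.5 + 0.305 × 58.2
  = 26.7575 + 17.7510
  = 44.5085
  ≈ 44.508
X − T̂ = 38.5 − 44.508 = -6.008 → -6.01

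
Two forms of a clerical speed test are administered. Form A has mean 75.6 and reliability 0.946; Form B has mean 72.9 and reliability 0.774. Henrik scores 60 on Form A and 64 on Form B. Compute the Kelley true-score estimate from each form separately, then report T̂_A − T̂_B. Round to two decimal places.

T̂_A = 0.946(60) + 0.054(75.6) = 60.8424
T̂_B = 0.774(64) + 0.226(72.9) = 66.0114
T̂_A − T̂_B = -5.1690

-5.17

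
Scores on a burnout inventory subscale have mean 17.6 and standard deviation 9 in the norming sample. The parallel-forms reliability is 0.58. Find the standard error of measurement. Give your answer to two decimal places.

SEM = SD · √(1 − ρ) = 9 × √0.42 = 9 × 0.6481 = 5.833

5.83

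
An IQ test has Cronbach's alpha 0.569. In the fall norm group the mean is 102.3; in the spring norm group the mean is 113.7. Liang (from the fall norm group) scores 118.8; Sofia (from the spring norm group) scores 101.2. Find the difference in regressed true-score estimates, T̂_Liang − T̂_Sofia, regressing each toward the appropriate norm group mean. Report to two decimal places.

5.10

T̂_Liang = 0.569(118.8) + 0.431(102.3) = 111.6885
T̂_Sofia = 0.569(101.2) + 0.431(113.7) = 106.5875
Difference = 111.6885 − 106.5875 = 5.1010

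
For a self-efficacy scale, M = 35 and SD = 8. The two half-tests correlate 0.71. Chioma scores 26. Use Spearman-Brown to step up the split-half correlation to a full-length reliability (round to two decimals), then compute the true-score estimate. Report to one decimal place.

Spearman-Brown: ρ = 2r/(1 + r) = 2(0.71)/(1 + 0.71) = 1.420/1.71 = 0.8304 → 0.83
T̂ = ρX + (1 − ρ)μ
  = 0.83 × 26 + 0.17 × 35
  = 21.58 + 5.95
  = 27.53
  ≈ 27.5

27.5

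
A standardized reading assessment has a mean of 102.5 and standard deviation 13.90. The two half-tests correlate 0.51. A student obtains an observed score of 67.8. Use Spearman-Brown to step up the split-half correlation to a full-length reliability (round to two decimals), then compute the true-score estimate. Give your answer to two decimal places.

78.90

Spearman-Brown: ρ = 2r/(1 + r) = 2(0.51)/(1 + 0.51) = 1.020/1.51 = 0.6755 → 0.68
T̂ = ρX + (1 − ρ)μ
  = 0.68 × 67.8 + 0.32 × 102.5
  = 46.104 + 32.800
  = 78.904
  ≈ 78.90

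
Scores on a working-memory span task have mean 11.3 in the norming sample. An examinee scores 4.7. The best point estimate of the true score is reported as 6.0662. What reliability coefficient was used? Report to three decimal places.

T̂ = ρX + (1 − ρ)μ  ⇒  T̂ − μ = ρ(X − μ)
ρ = (T̂ − μ)/(X − μ) = (6.0662 − 11.3) / (4.7 − 11.3) = -5.2338 / -6.6 = 0.79300

0.793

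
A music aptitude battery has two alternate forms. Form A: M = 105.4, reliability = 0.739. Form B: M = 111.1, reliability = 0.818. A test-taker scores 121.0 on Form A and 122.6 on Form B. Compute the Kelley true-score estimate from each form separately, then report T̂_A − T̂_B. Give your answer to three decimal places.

-3.579

T̂_A = 0.739(121.0) + 0.261(105.4) = 116.92840
T̂_B = 0.818(122.6) + 0.182(111.1) = 120.50700
T̂_A − T̂_B = -3.57860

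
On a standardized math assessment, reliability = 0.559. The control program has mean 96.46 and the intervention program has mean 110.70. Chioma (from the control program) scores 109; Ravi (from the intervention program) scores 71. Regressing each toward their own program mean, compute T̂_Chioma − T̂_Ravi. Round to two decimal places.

14.96

T̂_Chioma = 0.559(109) + 0.441(96.46) = 103.4699
T̂_Ravi = 0.559(71) + 0.441(110.70) = 88.5077
Difference = 103.4699 − 88.5077 = 14.9622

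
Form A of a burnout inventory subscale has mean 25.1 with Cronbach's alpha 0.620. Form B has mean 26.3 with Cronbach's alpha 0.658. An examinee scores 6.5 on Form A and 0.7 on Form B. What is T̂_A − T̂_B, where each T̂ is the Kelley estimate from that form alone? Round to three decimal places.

T̂_A = 0.620(6.5) + 0.380(25.1) = 13.56800
T̂_B = 0.658(0.7) + 0.342(26.3) = 9.45520
T̂_A − T̂_B = 4.11280

4.113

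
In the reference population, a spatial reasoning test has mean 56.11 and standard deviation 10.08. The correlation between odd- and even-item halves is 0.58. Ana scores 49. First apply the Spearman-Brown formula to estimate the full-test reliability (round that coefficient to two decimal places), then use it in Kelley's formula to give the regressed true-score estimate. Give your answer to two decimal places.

50.92

Spearman-Brown: ρ = 2r/(1 + r) = 2(0.58)/(1 + 0.58) = 1.160/1.58 = 0.7342 → 0.73
T̂ = ρX + (1 − ρ)μ
  = 0.73 × 49 + 0.27 × 56.11
  = 35.77 + 15.1497
  = 50.920
  ≈ 50.92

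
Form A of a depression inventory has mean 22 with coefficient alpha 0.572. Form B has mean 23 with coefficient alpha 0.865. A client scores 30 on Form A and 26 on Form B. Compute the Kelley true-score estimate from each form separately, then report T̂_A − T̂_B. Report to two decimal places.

T̂_A = 0.572(30) + 0.428(22) = 26.5760
T̂_B = 0.865(26) + 0.135(23) = 25.5950
T̂_A − T̂_B = 0.9810

0.98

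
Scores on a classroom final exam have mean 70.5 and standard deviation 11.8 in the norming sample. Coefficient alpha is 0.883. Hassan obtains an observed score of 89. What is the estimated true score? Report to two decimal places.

86.84

T̂ = 0.883(89) + 0.117(70.5) = 78.587 + 8.2485 = 86.835 → 86.84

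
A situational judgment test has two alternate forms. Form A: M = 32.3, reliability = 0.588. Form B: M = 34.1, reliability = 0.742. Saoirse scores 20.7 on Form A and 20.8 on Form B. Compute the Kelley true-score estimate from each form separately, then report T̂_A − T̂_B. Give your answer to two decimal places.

T̂_A = 0.588(20.7) + 0.412(32.3) = 25.4792
T̂_B = 0.742(20.8) + 0.258(34.1) = 24.2314
T̂_A − T̂_B = 1.2478

1.25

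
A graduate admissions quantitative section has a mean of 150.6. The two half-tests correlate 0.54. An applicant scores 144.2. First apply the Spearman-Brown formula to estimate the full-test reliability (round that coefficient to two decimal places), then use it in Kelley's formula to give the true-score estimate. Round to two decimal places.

146.12

Spearman-Brown: ρ = 2r/(1 + r) = 2(0.54)/(1 + 0.54) = 1.080/1.54 = 0.7013 → 0.70
T̂ = 0.70(144.2) + 0.30(150.6) = 100.940 + 45.180 = 146.120 → 146.12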